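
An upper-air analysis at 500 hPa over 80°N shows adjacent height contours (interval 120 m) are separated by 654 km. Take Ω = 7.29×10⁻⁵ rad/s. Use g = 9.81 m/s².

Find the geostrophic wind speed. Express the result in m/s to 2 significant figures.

Coriolis parameter at 80°N:
f = 2Ω sin φ = 2 × 7.29×10⁻⁵ × sin 80° = 1.44×10⁻⁴ s⁻¹
Height gradient: |∂Z/∂n| = 120 m / 654000 m = 1.83×10⁻⁴
On a pressure surface, geostrophic balance gives V_g = (g/f)|∂Z/∂n|:
V_g = 9.81 × 1.83×10⁻⁴ / 1.44×10⁻⁴ = 12.5 m/s

13 m/s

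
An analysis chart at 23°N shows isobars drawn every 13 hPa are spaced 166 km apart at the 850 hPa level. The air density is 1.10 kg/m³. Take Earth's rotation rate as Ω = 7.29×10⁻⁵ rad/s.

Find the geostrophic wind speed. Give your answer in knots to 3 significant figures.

243 knots

Coriolis parameter at 23°N:
f = 2Ω sin φ = 2 × 7.29×10⁻⁵ × sin 23° = 5.70×10⁻⁵ s⁻¹
Pressure gradient: |∂P/∂n| = 1300 Pa / 166000 m = 7.83×10⁻³ Pa/m
Geostrophic balance (pressure-gradient force = Coriolis force):
V_g = (1/(fρ)) |∂P/∂n| = 7.83×10⁻³ / (5.70×10⁻⁵ × 1.10) = 125 m/s
Converting: 125 m/s × 1.944 = 243 knots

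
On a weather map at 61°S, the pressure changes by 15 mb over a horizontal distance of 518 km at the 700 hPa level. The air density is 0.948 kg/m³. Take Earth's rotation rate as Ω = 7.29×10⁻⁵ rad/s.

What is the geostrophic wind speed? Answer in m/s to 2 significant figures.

Coriolis parameter at 61°S:
f = 2Ω sin φ = 2 × 7.29×10⁻⁵ × sin 61° = 1.28×10⁻⁴ s⁻¹
Pressure gradient: |∂P/∂n| = 1500 Pa / 518000 m = 2.90×10⁻³ Pa/m
Geostrophic balance (pressure-gradient force = Coriolis force):
V_g = (1/(fρ)) |∂P/∂n| = 2.90×10⁻³ / (1.28×10⁻⁴ × 0.948) = 24.0 m/s

24 m/s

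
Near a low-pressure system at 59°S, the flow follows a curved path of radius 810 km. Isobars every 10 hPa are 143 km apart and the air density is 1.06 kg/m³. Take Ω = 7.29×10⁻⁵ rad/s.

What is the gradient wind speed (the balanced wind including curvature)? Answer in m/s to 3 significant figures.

38.3 m/s

Coriolis parameter at 59°S:
f = 2Ω sin φ = 2 × 7.29×10⁻⁵ × sin 59° = 1.25×10⁻⁴ s⁻¹
Pressure gradient: |∂P/∂n| = 1000 Pa / 143000 m = 6.99×10⁻³ Pa/m
Geostrophic speed: V_g = |∂P/∂n|/(fρ) = 6.99×10⁻³/(1.25×10⁻⁴ × 1.06) = 52.8 m/s
Around a low, centrifugal force acts outward with Coriolis, so pressure-gradient force balances both:
(1/ρ)|∂P/∂n| = fV + V²/R  →  V² + fR·V − fR·V_g = 0
With fR = 1.25×10⁻⁴ × 810×10³ m = 101 m/s:
V = [−fR + √((fR)² + 4 fR V_g)]/2 = [−101 + √(101² + 4×101×52.8)]/2 = 38.3 m/s
Subgeostrophic (V < V_g = 52.8 m/s), as expected around a low.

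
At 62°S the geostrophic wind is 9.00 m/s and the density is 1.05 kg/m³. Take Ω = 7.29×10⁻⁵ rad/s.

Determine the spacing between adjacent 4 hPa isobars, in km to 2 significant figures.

Coriolis parameter at 62°S:
f = 2Ω sin φ = 2 × 7.29×10⁻⁵ × sin 62° = 1.29×10⁻⁴ s⁻¹
Geostrophic balance rearranged: |∂P/∂n| = f ρ V_g
|∂P/∂n| = 1.29×10⁻⁴ × 1.05 × 9.00 = 1.22×10⁻³ Pa/m
Isobar spacing: Δn = ΔP/|∂P/∂n| = 400 Pa / 1.22×10⁻³ Pa/m = 328803 m ≈ 330 km

330 km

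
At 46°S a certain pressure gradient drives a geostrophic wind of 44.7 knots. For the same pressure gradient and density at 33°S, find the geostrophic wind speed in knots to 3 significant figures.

With the same pressure gradient and density, V_g ∝ 1/f ∝ 1/sin φ.
V₂ = V₁ · sin φ₁ / sin φ₂ = 44.7 × sin 46° / sin 33°
V₂ = 44.7 × 0.7193/0.5446 = 59.0 knots

59.0 knots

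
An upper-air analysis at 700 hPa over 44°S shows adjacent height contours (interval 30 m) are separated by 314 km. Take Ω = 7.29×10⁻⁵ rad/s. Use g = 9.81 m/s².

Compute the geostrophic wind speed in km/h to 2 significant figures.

33 km/h

Coriolis parameter at 44°S:
f = 2Ω sin φ = 2 × 7.29×10⁻⁵ × sin 44° = 1.01×10⁻⁴ s⁻¹
Height gradient: |∂Z/∂n| = 30 m / 314000 m = 9.55×10⁻⁵
On a pressure surface, geostrophic balance gives V_g = (g/f)|∂Z/∂n|:
V_g = 9.81 × 9.55×10⁻⁵ / 1.01×10⁻⁴ = 9.25 m/s
Converting: 9.25 m/s × 3.6 = 33 km/h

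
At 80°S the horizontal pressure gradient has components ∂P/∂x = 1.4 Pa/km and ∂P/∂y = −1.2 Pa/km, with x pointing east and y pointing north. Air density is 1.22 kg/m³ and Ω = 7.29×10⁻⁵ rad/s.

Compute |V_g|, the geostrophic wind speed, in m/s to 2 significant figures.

11 m/s

Coriolis parameter at 80°S:
f = 2Ω sin φ = 2 × 7.29×10⁻⁵ × sin 80° = 1.44×10⁻⁴ s⁻¹
In the Southern Hemisphere f is negative: f = −1.44×10⁻⁴ s⁻¹.
Component geostrophic relations (x east, y north):
u_g = −(1/(fρ)) ∂P/∂y,  v_g = (1/(fρ)) ∂P/∂x
u_g = −(−1.2×10⁻³)/(−1.44×10⁻⁴ × 1.22) = −6.85 m/s;  v_g = (1.4×10⁻³)/(−1.44×10⁻⁴ × 1.22) = −7.99 m/s
|V_g| = √(u_g² + v_g²) = 10.5 m/s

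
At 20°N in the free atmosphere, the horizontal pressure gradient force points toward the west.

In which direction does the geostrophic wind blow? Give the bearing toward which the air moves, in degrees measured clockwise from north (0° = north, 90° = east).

The pressure-gradient force points toward the west (bearing 270°).
Geostrophic balance: in the Northern Hemisphere the Coriolis force deflects motion to the right, so the geostrophic wind blows 90° to the right of the pressure-gradient force (low pressure on the left).
Rotating 270° by 90° clockwise gives 000° — the wind blows toward the north.

000°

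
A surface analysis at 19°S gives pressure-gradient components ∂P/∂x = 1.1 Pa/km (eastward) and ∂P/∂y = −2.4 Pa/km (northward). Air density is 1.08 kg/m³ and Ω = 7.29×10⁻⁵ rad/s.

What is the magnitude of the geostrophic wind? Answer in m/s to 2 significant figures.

51 m/s

Coriolis parameter at 19°S:
f = 2Ω sin φ = 2 × 7.29×10⁻⁵ × sin 19° = 4.75×10⁻⁵ s⁻¹
In the Southern Hemisphere f is negative: f = −4.75×10⁻⁵ s⁻¹.
Component geostrophic relations (x east, y north):
u_g = −(1/(fρ)) ∂P/∂y,  v_g = (1/(fρ)) ∂P/∂x
u_g = −(−2.4×10⁻³)/(−4.75×10⁻⁵ × 1.08) = −46.8 m/s;  v_g = (1.1×10⁻³)/(−4.75×10⁻⁵ × 1.08) = −21.5 m/s
|V_g| = √(u_g² + v_g²) = 51.5 m/s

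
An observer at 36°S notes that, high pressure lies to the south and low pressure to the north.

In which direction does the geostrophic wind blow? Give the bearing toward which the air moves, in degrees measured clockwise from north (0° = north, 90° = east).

270°

The pressure-gradient force points toward the north (bearing 000°).
Geostrophic balance: in the Southern Hemisphere the Coriolis force deflects motion to the left, so the geostrophic wind blows 90° to the left of the pressure-gradient force (low pressure on the right).
Rotating 000° by 90° counterclockwise gives 270° — the wind blows toward the west.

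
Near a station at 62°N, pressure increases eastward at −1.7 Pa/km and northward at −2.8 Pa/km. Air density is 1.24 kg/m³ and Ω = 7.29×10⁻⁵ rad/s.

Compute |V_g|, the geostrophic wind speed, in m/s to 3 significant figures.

Coriolis parameter at 62°N:
f = 2Ω sin φ = 2 × 7.29×10⁻⁵ × sin 62° = 1.29×10⁻⁴ s⁻¹
Component geostrophic relations (x east, y north):
u_g = −(1/(fρ)) ∂P/∂y,  v_g = (1/(fρ)) ∂P/∂x
u_g = −(−2.8×10⁻³)/(1.29×10⁻⁴ × 1.24) = 17.5 m/s;  v_g = (−1.7×10⁻³)/(1.29×10⁻⁴ × 1.24) = −10.6 m/s
|V_g| = √(u_g² + v_g²) = 20.5 m/s

20.5 m/s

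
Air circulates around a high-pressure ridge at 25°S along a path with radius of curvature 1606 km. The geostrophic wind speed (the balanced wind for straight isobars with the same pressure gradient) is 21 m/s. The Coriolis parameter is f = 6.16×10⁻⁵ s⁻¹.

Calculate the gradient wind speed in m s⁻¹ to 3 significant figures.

Around a high, pressure-gradient force acts outward with centrifugal, so Coriolis balances both:
fV = (1/ρ)|∂P/∂n| + V²/R  →  V² − fR·V + fR·V_g = 0
With fR = 6.16×10⁻⁵ × 1606×10³ m = 98.9 m/s:
V = [fR − √((fR)² − 4 fR V_g)]/2 = [98.9 − √(98.9² − 4×98.9×21)]/2 = 30.2 m/s
Supergeostrophic (V > V_g = 21 m/s), as expected around a high.

30.2 m s⁻¹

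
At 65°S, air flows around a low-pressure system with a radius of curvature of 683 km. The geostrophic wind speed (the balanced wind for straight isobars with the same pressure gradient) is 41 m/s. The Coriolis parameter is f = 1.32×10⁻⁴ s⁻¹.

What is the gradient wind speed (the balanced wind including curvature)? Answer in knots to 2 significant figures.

59 knots

Around a low, centrifugal force acts outward with Coriolis, so pressure-gradient force balances both:
(1/ρ)|∂P/∂n| = fV + V²/R  →  V² + fR·V − fR·V_g = 0
With fR = 1.32×10⁻⁴ × 683×10³ m = 90.2 m/s:
V = [−fR + √((fR)² + 4 fR V_g)]/2 = [−90.2 + √(90.2² + 4×90.2×41)]/2 = 30.6 m/s
Subgeostrophic (V < V_g = 41 m/s), as expected around a low.
Converting: 30.6 m/s × 1.944 = 59 knots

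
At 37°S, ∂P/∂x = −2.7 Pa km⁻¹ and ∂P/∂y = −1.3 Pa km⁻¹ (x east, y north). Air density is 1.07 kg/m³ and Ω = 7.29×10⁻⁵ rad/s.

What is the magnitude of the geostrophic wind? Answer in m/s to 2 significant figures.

Coriolis parameter at 37°S:
f = 2Ω sin φ = 2 × 7.29×10⁻⁵ × sin 37° = 8.77×10⁻⁵ s⁻¹
In the Southern Hemisphere f is negative: f = −8.77×10⁻⁵ s⁻¹.
Component geostrophic relations (x east, y north):
u_g = −(1/(fρ)) ∂P/∂y,  v_g = (1/(fρ)) ∂P/∂x
u_g = −(−1.3×10⁻³)/(−8.77×10⁻⁵ × 1.07) = −13.8 m/s;  v_g = (−2.7×10⁻³)/(−8.77×10⁻⁵ × 1.07) = 28.8 m/s
|V_g| = √(u_g² + v_g²) = 31.9 m/s

32 m/s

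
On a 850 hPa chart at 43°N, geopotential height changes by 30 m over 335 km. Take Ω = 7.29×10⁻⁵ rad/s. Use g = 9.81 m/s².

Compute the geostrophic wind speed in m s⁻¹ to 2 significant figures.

8.8 m s⁻¹

Coriolis parameter at 43°N:
f = 2Ω sin φ = 2 × 7.29×10⁻⁵ × sin 43° = 9.94×10⁻⁵ s⁻¹
Height gradient: |∂Z/∂n| = 30 m / 335000 m = 8.96×10⁻⁵
On a pressure surface, geostrophic balance gives V_g = (g/f)|∂Z/∂n|:
V_g = 9.81 × 8.96×10⁻⁵ / 9.94×10⁻⁵ = 8.83 m/s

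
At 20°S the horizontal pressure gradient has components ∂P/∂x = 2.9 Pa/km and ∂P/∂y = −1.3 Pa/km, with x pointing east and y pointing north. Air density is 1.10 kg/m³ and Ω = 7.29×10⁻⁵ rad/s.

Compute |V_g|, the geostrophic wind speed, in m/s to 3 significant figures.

Coriolis parameter at 20°S:
f = 2Ω sin φ = 2 × 7.29×10⁻⁵ × sin 20° = 4.99×10⁻⁵ s⁻¹
In the Southern Hemisphere f is negative: f = −4.99×10⁻⁵ s⁻¹.
Component geostrophic relations (x east, y north):
u_g = −(1/(fρ)) ∂P/∂y,  v_g = (1/(fρ)) ∂P/∂x
u_g = −(−1.3×10⁻³)/(−4.99×10⁻⁵ × 1.10) = −23.7 m/s;  v_g = (2.9×10⁻³)/(−4.99×10⁻⁵ × 1.10) = −52.9 m/s
|V_g| = √(u_g² + v_g²) = 57.9 m/s

57.9 m/s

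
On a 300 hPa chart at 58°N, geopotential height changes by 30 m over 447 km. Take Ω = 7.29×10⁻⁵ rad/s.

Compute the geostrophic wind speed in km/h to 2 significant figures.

19 km/h

Coriolis parameter at 58°N:
f = 2Ω sin φ = 2 × 7.29×10⁻⁵ × sin 58° = 1.24×10⁻⁴ s⁻¹
Height gradient: |∂Z/∂n| = 30 m / 447000 m = 6.71×10⁻⁵
On a pressure surface, geostrophic balance gives V_g = (g/f)|∂Z/∂n|:
V_g = 9.81 × 6.71×10⁻⁵ / 1.24×10⁻⁴ = 5.32 m/s
Converting: 5.32 m/s × 3.6 = 19 km/h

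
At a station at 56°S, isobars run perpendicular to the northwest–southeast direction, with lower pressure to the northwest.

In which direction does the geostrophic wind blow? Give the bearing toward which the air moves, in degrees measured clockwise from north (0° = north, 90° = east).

225°

The pressure-gradient force points toward the northwest (bearing 315°).
Geostrophic balance: in the Southern Hemisphere the Coriolis force deflects motion to the left, so the geostrophic wind blows 90° to the left of the pressure-gradient force (low pressure on the right).
Rotating 315° by 90° counterclockwise gives 225° — the wind blows toward the southwest.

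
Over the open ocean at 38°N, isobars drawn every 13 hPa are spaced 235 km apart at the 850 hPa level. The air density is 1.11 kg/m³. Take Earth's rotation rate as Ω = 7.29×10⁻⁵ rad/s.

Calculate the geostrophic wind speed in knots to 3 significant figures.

Coriolis parameter at 38°N:
f = 2Ω sin φ = 2 × 7.29×10⁻⁵ × sin 38° = 8.98×10⁻⁵ s⁻¹
Pressure gradient: |∂P/∂n| = 1300 Pa / 235000 m = 5.53×10⁻³ Pa/m
Geostrophic balance (pressure-gradient force = Coriolis force):
V_g = (1/(fρ)) |∂P/∂n| = 5.53×10⁻³ / (8.98×10⁻⁵ × 1.11) = 55.5 m/s
Converting: 55.5 m/s × 1.944 = 108 knots

108 knots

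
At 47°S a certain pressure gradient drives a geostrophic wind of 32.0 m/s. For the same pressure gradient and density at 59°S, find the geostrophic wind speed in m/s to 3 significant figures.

27.3 m/s

With the same pressure gradient and density, V_g ∝ 1/f ∝ 1/sin φ.
V₂ = V₁ · sin φ₁ / sin φ₂ = 32.0 × sin 47° / sin 59°
V₂ = 32.0 × 0.7314/0.8572 = 27.3 m/s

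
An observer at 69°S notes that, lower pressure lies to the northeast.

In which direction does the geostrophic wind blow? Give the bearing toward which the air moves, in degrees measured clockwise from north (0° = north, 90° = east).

The pressure-gradient force points toward the northeast (bearing 045°).
Geostrophic balance: in the Southern Hemisphere the Coriolis force deflects motion to the left, so the geostrophic wind blows 90° to the left of the pressure-gradient force (low pressure on the right).
Rotating 045° by 90° counterclockwise gives 315° — the wind blows toward the northwest.

315°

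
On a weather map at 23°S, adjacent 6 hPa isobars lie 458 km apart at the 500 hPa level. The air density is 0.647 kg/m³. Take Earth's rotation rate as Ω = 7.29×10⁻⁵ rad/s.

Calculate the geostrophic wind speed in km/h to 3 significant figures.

128 km/h

Coriolis parameter at 23°S:
f = 2Ω sin φ = 2 × 7.29×10⁻⁵ × sin 23° = 5.70×10⁻⁵ s⁻¹
Pressure gradient: |∂P/∂n| = 600 Pa / 458000 m = 1.31×10⁻³ Pa/m
Geostrophic balance (pressure-gradient force = Coriolis force):
V_g = (1/(fρ)) |∂P/∂n| = 1.31×10⁻³ / (5.70×10⁻⁵ × 0.647) = 35.5 m/s
Converting: 35.5 m/s × 3.6 = 128 km/h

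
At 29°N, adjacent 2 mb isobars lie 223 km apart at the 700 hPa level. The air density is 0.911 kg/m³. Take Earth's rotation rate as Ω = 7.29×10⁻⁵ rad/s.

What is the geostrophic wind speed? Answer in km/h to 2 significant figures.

Coriolis parameter at 29°N:
f = 2Ω sin φ = 2 × 7.29×10⁻⁵ × sin 29° = 7.07×10⁻⁵ s⁻¹
Pressure gradient: |∂P/∂n| = 200 Pa / 223000 m = 8.97×10⁻⁴ Pa/m
Geostrophic balance (pressure-gradient force = Coriolis force):
V_g = (1/(fρ)) |∂P/∂n| = 8.97×10⁻⁴ / (7.07×10⁻⁵ × 0.911) = 13.9 m/s
Converting: 13.9 m/s × 3.6 = 50 km/h

50 km/h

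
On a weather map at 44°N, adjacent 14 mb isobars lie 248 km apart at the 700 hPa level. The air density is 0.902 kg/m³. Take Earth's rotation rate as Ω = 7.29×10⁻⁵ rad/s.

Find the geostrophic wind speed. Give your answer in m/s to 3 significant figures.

61.8 m/s

Coriolis parameter at 44°N:
f = 2Ω sin φ = 2 × 7.29×10⁻⁵ × sin 44° = 1.01×10⁻⁴ s⁻¹
Pressure gradient: |∂P/∂n| = 1400 Pa / 248000 m = 5.65×10⁻³ Pa/m
Geostrophic balance (pressure-gradient force = Coriolis force):
V_g = (1/(fρ)) |∂P/∂n| = 5.65×10⁻³ / (1.01×10⁻⁴ × 0.902) = 61.8 m/s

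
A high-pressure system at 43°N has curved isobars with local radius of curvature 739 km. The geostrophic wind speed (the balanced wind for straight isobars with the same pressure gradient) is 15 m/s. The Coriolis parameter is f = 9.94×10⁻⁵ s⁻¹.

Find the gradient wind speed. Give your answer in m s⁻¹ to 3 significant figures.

Around a high, pressure-gradient force acts outward with centrifugal, so Coriolis balances both:
fV = (1/ρ)|∂P/∂n| + V²/R  →  V² − fR·V + fR·V_g = 0
With fR = 9.94×10⁻⁵ × 739×10³ m = 73.5 m/s:
V = [fR − √((fR)² − 4 fR V_g)]/2 = [73.5 − √(73.5² − 4×73.5×15)]/2 = 21 m/s
Supergeostrophic (V > V_g = 15 m/s), as expected around a high.

21.0 m s⁻¹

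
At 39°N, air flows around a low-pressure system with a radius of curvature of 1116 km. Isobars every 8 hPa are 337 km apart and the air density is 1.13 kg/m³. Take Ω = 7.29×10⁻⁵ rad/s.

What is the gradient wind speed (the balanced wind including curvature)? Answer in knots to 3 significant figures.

37.5 knots

Coriolis parameter at 39°N:
f = 2Ω sin φ = 2 × 7.29×10⁻⁵ × sin 39° = 9.18×10⁻⁵ s⁻¹
Pressure gradient: |∂P/∂n| = 800 Pa / 337000 m = 2.37×10⁻³ Pa/m
Geostrophic speed: V_g = |∂P/∂n|/(fρ) = 2.37×10⁻³/(9.18×10⁻⁵ × 1.13) = 22.9 m/s
Around a low, centrifugal force acts outward with Coriolis, so pressure-gradient force balances both:
(1/ρ)|∂P/∂n| = fV + V²/R  →  V² + fR·V − fR·V_g = 0
With fR = 9.18×10⁻⁵ × 1116×10³ m = 102 m/s:
V = [−fR + √((fR)² + 4 fR V_g)]/2 = [−102 + √(102² + 4×102×22.9)]/2 = 19.3 m/s
Subgeostrophic (V < V_g = 22.9 m/s), as expected around a low.
Converting: 19.3 m/s × 1.944 = 37.5 knots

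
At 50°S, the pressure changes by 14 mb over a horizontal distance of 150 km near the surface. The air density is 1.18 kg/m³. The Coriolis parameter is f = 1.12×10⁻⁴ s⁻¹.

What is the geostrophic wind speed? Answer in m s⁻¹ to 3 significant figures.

70.6 m s⁻¹

Pressure gradient: |∂P/∂n| = 1400 Pa / 150000 m = 9.33×10⁻³ Pa/m
Geostrophic balance (pressure-gradient force = Coriolis force):
V_g = (1/(fρ)) |∂P/∂n| = 9.33×10⁻³ / (1.12×10⁻⁴ × 1.18) = 70.6 m/s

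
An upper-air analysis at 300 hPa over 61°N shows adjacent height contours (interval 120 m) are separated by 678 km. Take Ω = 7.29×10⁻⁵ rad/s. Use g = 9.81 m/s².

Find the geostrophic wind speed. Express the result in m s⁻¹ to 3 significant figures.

13.6 m s⁻¹

Coriolis parameter at 61°N:
f = 2Ω sin φ = 2 × 7.29×10⁻⁵ × sin 61° = 1.28×10⁻⁴ s⁻¹
Height gradient: |∂Z/∂n| = 120 m / 678000 m = 1.77×10⁻⁴
On a pressure surface, geostrophic balance gives V_g = (g/f)|∂Z/∂n|:
V_g = 9.81 × 1.77×10⁻⁴ / 1.28×10⁻⁴ = 13.6 m/s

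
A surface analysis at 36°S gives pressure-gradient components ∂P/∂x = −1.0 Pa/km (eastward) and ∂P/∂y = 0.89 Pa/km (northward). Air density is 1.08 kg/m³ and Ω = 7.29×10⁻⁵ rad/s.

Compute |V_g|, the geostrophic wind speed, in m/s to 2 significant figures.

Coriolis parameter at 36°S:
f = 2Ω sin φ = 2 × 7.29×10⁻⁵ × sin 36° = 8.57×10⁻⁵ s⁻¹
In the Southern Hemisphere f is negative: f = −8.57×10⁻⁵ s⁻¹.
Component geostrophic relations (x east, y north):
u_g = −(1/(fρ)) ∂P/∂y,  v_g = (1/(fρ)) ∂P/∂x
u_g = −(0.89×10⁻³)/(−8.57×10⁻⁵ × 1.08) = 9.62 m/s;  v_g = (−1.0×10⁻³)/(−8.57×10⁻⁵ × 1.08) = 10.8 m/s
|V_g| = √(u_g² + v_g²) = 14.5 m/s

14 m/s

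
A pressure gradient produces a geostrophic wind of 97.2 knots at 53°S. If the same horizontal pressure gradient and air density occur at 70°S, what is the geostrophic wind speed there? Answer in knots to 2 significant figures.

83 knots

With the same pressure gradient and density, V_g ∝ 1/f ∝ 1/sin φ.
V₂ = V₁ · sin φ₁ / sin φ₂ = 97.2 × sin 53° / sin 70°
V₂ = 97.2 × 0.7986/0.9397 = 83 knots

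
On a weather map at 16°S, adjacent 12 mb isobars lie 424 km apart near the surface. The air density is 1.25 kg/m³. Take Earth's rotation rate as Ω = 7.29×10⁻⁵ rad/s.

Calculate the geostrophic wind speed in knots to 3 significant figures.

110 knots

Coriolis parameter at 16°S:
f = 2Ω sin φ = 2 × 7.29×10⁻⁵ × sin 16° = 4.02×10⁻⁵ s⁻¹
Pressure gradient: |∂P/∂n| = 1200 Pa / 424000 m = 2.83×10⁻³ Pa/m
Geostrophic balance (pressure-gradient force = Coriolis force):
V_g = (1/(fρ)) |∂P/∂n| = 2.83×10⁻³ / (4.02×10⁻⁵ × 1.25) = 56.3 m/s
Converting: 56.3 m/s × 1.944 = 110 knots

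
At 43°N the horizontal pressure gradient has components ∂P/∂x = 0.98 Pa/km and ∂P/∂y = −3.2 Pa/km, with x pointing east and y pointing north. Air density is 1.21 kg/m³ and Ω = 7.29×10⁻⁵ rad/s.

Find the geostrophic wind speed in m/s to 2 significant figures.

Coriolis parameter at 43°N:
f = 2Ω sin φ = 2 × 7.29×10⁻⁵ × sin 43° = 9.94×10⁻⁵ s⁻¹
Component geostrophic relations (x east, y north):
u_g = −(1/(fρ)) ∂P/∂y,  v_g = (1/(fρ)) ∂P/∂x
u_g = −(−3.2×10⁻³)/(9.94×10⁻⁵ × 1.21) = 26.6 m/s;  v_g = (0.98×10⁻³)/(9.94×10⁻⁵ × 1.21) = 8.15 m/s
|V_g| = √(u_g² + v_g²) = 27.8 m/s

28 m/s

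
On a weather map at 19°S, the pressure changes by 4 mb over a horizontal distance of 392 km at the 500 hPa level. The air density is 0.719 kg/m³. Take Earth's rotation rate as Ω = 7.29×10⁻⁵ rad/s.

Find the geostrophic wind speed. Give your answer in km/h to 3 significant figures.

Coriolis parameter at 19°S:
f = 2Ω sin φ = 2 × 7.29×10⁻⁵ × sin 19° = 4.75×10⁻⁵ s⁻¹
Pressure gradient: |∂P/∂n| = 400 Pa / 392000 m = 1.02×10⁻³ Pa/m
Geostrophic balance (pressure-gradient force = Coriolis force):
V_g = (1/(fρ)) |∂P/∂n| = 1.02×10⁻³ / (4.75×10⁻⁵ × 0.719) = 29.9 m/s
Converting: 29.9 m/s × 3.6 = 108 km/h

108 km/h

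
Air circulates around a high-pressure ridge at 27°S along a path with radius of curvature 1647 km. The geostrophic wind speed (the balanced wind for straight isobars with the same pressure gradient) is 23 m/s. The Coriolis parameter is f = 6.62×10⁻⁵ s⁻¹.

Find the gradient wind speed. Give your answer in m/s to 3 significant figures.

33.0 m/s

Around a high, pressure-gradient force acts outward with centrifugal, so Coriolis balances both:
fV = (1/ρ)|∂P/∂n| + V²/R  →  V² − fR·V + fR·V_g = 0
With fR = 6.62×10⁻⁵ × 1647×10³ m = 109 m/s:
V = [fR − √((fR)² − 4 fR V_g)]/2 = [109 − √(109² − 4×109×23)]/2 = 33 m/s
Supergeostrophic (V > V_g = 23 m/s), as expected around a high.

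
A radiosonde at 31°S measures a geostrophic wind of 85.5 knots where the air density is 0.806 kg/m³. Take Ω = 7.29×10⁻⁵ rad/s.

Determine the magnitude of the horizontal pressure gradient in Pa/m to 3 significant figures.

Coriolis parameter at 31°S:
f = 2Ω sin φ = 2 × 7.29×10⁻⁵ × sin 31° = 7.51×10⁻⁵ s⁻¹
Wind speed in SI: 85.5 knots = 44.0 m/s
Geostrophic balance rearranged: |∂P/∂n| = f ρ V_g
|∂P/∂n| = 7.51×10⁻⁵ × 0.806 × 44.0 = 2.66×10⁻³ Pa/m

2.66×10⁻³ Pa/m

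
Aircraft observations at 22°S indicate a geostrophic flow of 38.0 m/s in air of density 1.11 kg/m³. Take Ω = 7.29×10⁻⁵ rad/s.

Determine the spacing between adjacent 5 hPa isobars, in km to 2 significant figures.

220 km

Coriolis parameter at 22°S:
f = 2Ω sin φ = 2 × 7.29×10⁻⁵ × sin 22° = 5.46×10⁻⁵ s⁻¹
Geostrophic balance rearranged: |∂P/∂n| = f ρ V_g
|∂P/∂n| = 5.46×10⁻⁵ × 1.11 × 38.0 = 2.30×10⁻³ Pa/m
Isobar spacing: Δn = ΔP/|∂P/∂n| = 500 Pa / 2.30×10⁻³ Pa/m = 217035 m ≈ 220 km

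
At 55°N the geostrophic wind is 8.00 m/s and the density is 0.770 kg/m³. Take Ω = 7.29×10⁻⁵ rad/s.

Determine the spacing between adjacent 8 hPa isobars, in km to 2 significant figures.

Coriolis parameter at 55°N:
f = 2Ω sin φ = 2 × 7.29×10⁻⁵ × sin 55° = 1.19×10⁻⁴ s⁻¹
Geostrophic balance rearranged: |∂P/∂n| = f ρ V_g
|∂P/∂n| = 1.19×10⁻⁴ × 0.770 × 8.00 = 7.36×10⁻⁴ Pa/m
Isobar spacing: Δn = ΔP/|∂P/∂n| = 800 Pa / 7.36×10⁻⁴ Pa/m = 1087395 m ≈ 1100 km

1100 km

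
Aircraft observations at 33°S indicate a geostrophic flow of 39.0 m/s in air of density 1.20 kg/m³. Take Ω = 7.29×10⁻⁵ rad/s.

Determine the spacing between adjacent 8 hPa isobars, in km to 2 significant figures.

220 km

Coriolis parameter at 33°S:
f = 2Ω sin φ = 2 × 7.29×10⁻⁵ × sin 33° = 7.94×10⁻⁵ s⁻¹
Geostrophic balance rearranged: |∂P/∂n| = f ρ V_g
|∂P/∂n| = 7.94×10⁻⁵ × 1.20 × 39.0 = 3.72×10⁻³ Pa/m
Isobar spacing: Δn = ΔP/|∂P/∂n| = 800 Pa / 3.72×10⁻³ Pa/m = 215267 m ≈ 220 km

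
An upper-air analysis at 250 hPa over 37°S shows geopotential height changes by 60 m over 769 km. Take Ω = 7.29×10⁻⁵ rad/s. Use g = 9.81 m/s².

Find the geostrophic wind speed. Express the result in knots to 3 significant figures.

Coriolis parameter at 37°S:
f = 2Ω sin φ = 2 × 7.29×10⁻⁵ × sin 37° = 8.77×10⁻⁵ s⁻¹
Height gradient: |∂Z/∂n| = 60 m / 769000 m = 7.80×10⁻⁵
On a pressure surface, geostrophic balance gives V_g = (g/f)|∂Z/∂n|:
V_g = 9.81 × 7.80×10⁻⁵ / 8.77×10⁻⁵ = 8.72 m/s
Converting: 8.72 m/s × 1.944 = 17.0 knots

17.0 knots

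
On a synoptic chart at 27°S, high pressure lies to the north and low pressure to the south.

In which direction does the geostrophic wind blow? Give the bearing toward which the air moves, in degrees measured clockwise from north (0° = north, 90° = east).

090°

The pressure-gradient force points toward the south (bearing 180°).
Geostrophic balance: in the Southern Hemisphere the Coriolis force deflects motion to the left, so the geostrophic wind blows 90° to the left of the pressure-gradient force (low pressure on the right).
Rotating 180° by 90° counterclockwise gives 090° — the wind blows toward the east.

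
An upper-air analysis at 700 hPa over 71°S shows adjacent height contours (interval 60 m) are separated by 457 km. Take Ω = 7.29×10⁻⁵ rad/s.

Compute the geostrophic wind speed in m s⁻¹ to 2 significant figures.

Coriolis parameter at 71°S:
f = 2Ω sin φ = 2 × 7.29×10⁻⁵ × sin 71° = 1.38×10⁻⁴ s⁻¹
Height gradient: |∂Z/∂n| = 60 m / 457000 m = 1.31×10⁻⁴
On a pressure surface, geostrophic balance gives V_g = (g/f)|∂Z/∂n|:
V_g = 9.81 × 1.31×10⁻⁴ / 1.38×10⁻⁴ = 9.34 m/s

9.3 m s⁻¹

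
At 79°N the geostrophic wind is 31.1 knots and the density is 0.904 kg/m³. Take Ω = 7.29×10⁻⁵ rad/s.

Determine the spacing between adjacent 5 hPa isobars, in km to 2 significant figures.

240 km

Coriolis parameter at 79°N:
f = 2Ω sin φ = 2 × 7.29×10⁻⁵ × sin 79° = 1.43×10⁻⁴ s⁻¹
Wind speed in SI: 31.1 knots = 16.0 m/s
Geostrophic balance rearranged: |∂P/∂n| = f ρ V_g
|∂P/∂n| = 1.43×10⁻⁴ × 0.904 × 16.0 = 2.07×10⁻³ Pa/m
Isobar spacing: Δn = ΔP/|∂P/∂n| = 500 Pa / 2.07×10⁻³ Pa/m = 241546 m ≈ 240 km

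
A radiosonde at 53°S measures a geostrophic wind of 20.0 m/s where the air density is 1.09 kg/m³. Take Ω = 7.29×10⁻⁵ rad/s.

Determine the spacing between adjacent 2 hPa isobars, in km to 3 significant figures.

Coriolis parameter at 53°S:
f = 2Ω sin φ = 2 × 7.29×10⁻⁵ × sin 53° = 1.16×10⁻⁴ s⁻¹
Geostrophic balance rearranged: |∂P/∂n| = f ρ V_g
|∂P/∂n| = 1.16×10⁻⁴ × 1.09 × 20.0 = 2.54×10⁻³ Pa/m
Isobar spacing: Δn = ΔP/|∂P/∂n| = 200 Pa / 2.54×10⁻³ Pa/m = 78789 m ≈ 78.8 km

78.8 km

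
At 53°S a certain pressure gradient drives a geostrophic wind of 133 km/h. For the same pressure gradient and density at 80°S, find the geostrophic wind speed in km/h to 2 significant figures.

110 km/h

With the same pressure gradient and density, V_g ∝ 1/f ∝ 1/sin φ.
V₂ = V₁ · sin φ₁ / sin φ₂ = 133 × sin 53° / sin 80°
V₂ = 133 × 0.7986/0.9848 = 110 km/h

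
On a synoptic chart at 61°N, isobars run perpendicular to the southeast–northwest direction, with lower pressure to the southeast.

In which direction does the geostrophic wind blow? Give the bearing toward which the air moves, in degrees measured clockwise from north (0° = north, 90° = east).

225°

The pressure-gradient force points toward the southeast (bearing 135°).
Geostrophic balance: in the Northern Hemisphere the Coriolis force deflects motion to the right, so the geostrophic wind blows 90° to the right of the pressure-gradient force (low pressure on the left).
Rotating 135° by 90° clockwise gives 225° — the wind blows toward the southwest.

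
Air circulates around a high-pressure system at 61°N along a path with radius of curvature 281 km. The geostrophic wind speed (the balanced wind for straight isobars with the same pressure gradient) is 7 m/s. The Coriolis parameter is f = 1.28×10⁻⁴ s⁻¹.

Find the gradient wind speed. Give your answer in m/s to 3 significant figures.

9.52 m/s

Around a high, pressure-gradient force acts outward with centrifugal, so Coriolis balances both:
fV = (1/ρ)|∂P/∂n| + V²/R  →  V² − fR·V + fR·V_g = 0
With fR = 1.28×10⁻⁴ × 281×10³ m = 36.0 m/s:
V = [fR − √((fR)² − 4 fR V_g)]/2 = [36.0 − √(36.0² − 4×36.0×7)]/2 = 9.52 m/s
Supergeostrophic (V > V_g = 7 m/s), as expected around a high.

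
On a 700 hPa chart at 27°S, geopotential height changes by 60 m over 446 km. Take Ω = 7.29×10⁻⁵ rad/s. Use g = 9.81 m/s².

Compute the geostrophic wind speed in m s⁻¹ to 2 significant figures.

20 m s⁻¹

Coriolis parameter at 27°S:
f = 2Ω sin φ = 2 × 7.29×10⁻⁵ × sin 27° = 6.62×10⁻⁵ s⁻¹
Height gradient: |∂Z/∂n| = 60 m / 446000 m = 1.35×10⁻⁴
On a pressure surface, geostrophic balance gives V_g = (g/f)|∂Z/∂n|:
V_g = 9.81 × 1.35×10⁻⁴ / 6.62×10⁻⁵ = 19.9 m/s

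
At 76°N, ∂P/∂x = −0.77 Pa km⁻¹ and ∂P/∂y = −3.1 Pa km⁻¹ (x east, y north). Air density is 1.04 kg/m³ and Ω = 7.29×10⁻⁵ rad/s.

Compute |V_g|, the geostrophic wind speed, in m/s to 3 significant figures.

21.7 m/s

Coriolis parameter at 76°N:
f = 2Ω sin φ = 2 × 7.29×10⁻⁵ × sin 76° = 1.41×10⁻⁴ s⁻¹
Component geostrophic relations (x east, y north):
u_g = −(1/(fρ)) ∂P/∂y,  v_g = (1/(fρ)) ∂P/∂x
u_g = −(−3.1×10⁻³)/(1.41×10⁻⁴ × 1.04) = 21.1 m/s;  v_g = (−0.77×10⁻³)/(1.41×10⁻⁴ × 1.04) = −5.23 m/s
|V_g| = √(u_g² + v_g²) = 21.7 m/s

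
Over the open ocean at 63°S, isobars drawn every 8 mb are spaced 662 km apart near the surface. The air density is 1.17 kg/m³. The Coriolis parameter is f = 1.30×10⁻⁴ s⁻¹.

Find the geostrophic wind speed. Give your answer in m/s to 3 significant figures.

7.95 m/s

Pressure gradient: |∂P/∂n| = 800 Pa / 662000 m = 1.21×10⁻³ Pa/m
Geostrophic balance (pressure-gradient force = Coriolis force):
V_g = (1/(fρ)) |∂P/∂n| = 1.21×10⁻³ / (1.30×10⁻⁴ × 1.17) = 7.95 m/s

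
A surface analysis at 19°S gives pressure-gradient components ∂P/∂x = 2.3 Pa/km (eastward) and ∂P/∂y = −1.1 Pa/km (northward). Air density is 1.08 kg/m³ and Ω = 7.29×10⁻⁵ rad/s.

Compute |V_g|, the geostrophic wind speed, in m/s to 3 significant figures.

49.7 m/s

Coriolis parameter at 19°S:
f = 2Ω sin φ = 2 × 7.29×10⁻⁵ × sin 19° = 4.75×10⁻⁵ s⁻¹
In the Southern Hemisphere f is negative: f = −4.75×10⁻⁵ s⁻¹.
Component geostrophic relations (x east, y north):
u_g = −(1/(fρ)) ∂P/∂y,  v_g = (1/(fρ)) ∂P/∂x
u_g = −(−1.1×10⁻³)/(−4.75×10⁻⁵ × 1.08) = −21.5 m/s;  v_g = (2.3×10⁻³)/(−4.75×10⁻⁵ × 1.08) = −44.9 m/s
|V_g| = √(u_g² + v_g²) = 49.7 m/s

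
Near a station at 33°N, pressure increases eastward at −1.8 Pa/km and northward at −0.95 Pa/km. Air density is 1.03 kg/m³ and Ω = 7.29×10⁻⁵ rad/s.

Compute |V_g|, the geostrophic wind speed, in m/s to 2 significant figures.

Coriolis parameter at 33°N:
f = 2Ω sin φ = 2 × 7.29×10⁻⁵ × sin 33° = 7.94×10⁻⁵ s⁻¹
Component geostrophic relations (x east, y north):
u_g = −(1/(fρ)) ∂P/∂y,  v_g = (1/(fρ)) ∂P/∂x
u_g = −(−0.95×10⁻³)/(7.94×10⁻⁵ × 1.03) = 11.6 m/s;  v_g = (−1.8×10⁻³)/(7.94×10⁻⁵ × 1.03) = −22.0 m/s
|V_g| = √(u_g² + v_g²) = 24.9 m/s

25 m/s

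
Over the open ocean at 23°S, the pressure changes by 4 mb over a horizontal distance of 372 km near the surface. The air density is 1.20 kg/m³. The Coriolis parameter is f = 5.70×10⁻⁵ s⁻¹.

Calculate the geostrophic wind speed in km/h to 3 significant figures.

Pressure gradient: |∂P/∂n| = 400 Pa / 372000 m = 1.08×10⁻³ Pa/m
Geostrophic balance (pressure-gradient force = Coriolis force):
V_g = (1/(fρ)) |∂P/∂n| = 1.08×10⁻³ / (5.70×10⁻⁵ × 1.20) = 15.7 m/s
Converting: 15.7 m/s × 3.6 = 56.6 km/h

56.6 km/h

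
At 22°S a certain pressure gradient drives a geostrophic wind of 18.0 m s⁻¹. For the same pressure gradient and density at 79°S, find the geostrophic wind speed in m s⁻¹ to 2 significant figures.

6.9 m s⁻¹

With the same pressure gradient and density, V_g ∝ 1/f ∝ 1/sin φ.
V₂ = V₁ · sin φ₁ / sin φ₂ = 18.0 × sin 22° / sin 79°
V₂ = 18.0 × 0.3746/0.9816 = 6.9 m s⁻¹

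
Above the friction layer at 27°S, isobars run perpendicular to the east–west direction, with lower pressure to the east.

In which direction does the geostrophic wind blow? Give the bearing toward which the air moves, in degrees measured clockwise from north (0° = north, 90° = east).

The pressure-gradient force points toward the east (bearing 090°).
Geostrophic balance: in the Southern Hemisphere the Coriolis force deflects motion to the left, so the geostrophic wind blows 90° to the left of the pressure-gradient force (low pressure on the right).
Rotating 090° by 90° counterclockwise gives 000° — the wind blows toward the north.

000°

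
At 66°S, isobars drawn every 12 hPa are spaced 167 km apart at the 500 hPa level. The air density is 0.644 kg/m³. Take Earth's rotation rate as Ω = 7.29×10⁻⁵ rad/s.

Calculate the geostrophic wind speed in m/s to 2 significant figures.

84 m/s

Coriolis parameter at 66°S:
f = 2Ω sin φ = 2 × 7.29×10⁻⁵ × sin 66° = 1.33×10⁻⁴ s⁻¹
Pressure gradient: |∂P/∂n| = 1200 Pa / 167000 m = 7.19×10⁻³ Pa/m
Geostrophic balance (pressure-gradient force = Coriolis force):
V_g = (1/(fρ)) |∂P/∂n| = 7.19×10⁻³ / (1.33×10⁻⁴ × 0.644) = 83.8 m/s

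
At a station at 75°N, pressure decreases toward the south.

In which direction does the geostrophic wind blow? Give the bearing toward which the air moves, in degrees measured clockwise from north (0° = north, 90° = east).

The pressure-gradient force points toward the south (bearing 180°).
Geostrophic balance: in the Northern Hemisphere the Coriolis force deflects motion to the right, so the geostrophic wind blows 90° to the right of the pressure-gradient force (low pressure on the left).
Rotating 180° by 90° clockwise gives 270° — the wind blows toward the west.

270°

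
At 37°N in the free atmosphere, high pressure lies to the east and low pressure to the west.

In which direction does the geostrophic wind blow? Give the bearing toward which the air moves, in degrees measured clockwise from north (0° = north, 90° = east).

000°

The pressure-gradient force points toward the west (bearing 270°).
Geostrophic balance: in the Northern Hemisphere the Coriolis force deflects motion to the right, so the geostrophic wind blows 90° to the right of the pressure-gradient force (low pressure on the left).
Rotating 270° by 90° clockwise gives 000° — the wind blows toward the north.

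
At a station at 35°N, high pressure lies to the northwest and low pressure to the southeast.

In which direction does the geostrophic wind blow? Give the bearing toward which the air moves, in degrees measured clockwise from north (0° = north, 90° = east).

225°

The pressure-gradient force points toward the southeast (bearing 135°).
Geostrophic balance: in the Northern Hemisphere the Coriolis force deflects motion to the right, so the geostrophic wind blows 90° to the right of the pressure-gradient force (low pressure on the left).
Rotating 135° by 90° clockwise gives 225° — the wind blows toward the southwest.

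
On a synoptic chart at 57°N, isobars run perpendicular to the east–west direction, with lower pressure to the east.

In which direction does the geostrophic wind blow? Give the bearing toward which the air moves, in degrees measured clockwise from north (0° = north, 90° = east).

The pressure-gradient force points toward the east (bearing 090°).
Geostrophic balance: in the Northern Hemisphere the Coriolis force deflects motion to the right, so the geostrophic wind blows 90° to the right of the pressure-gradient force (low pressure on the left).
Rotating 090° by 90° clockwise gives 180° — the wind blows toward the south.

180°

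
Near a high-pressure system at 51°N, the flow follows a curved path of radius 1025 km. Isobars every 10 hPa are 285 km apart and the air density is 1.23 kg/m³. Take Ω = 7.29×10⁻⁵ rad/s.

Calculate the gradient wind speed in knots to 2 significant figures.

72 knots

Coriolis parameter at 51°N:
f = 2Ω sin φ = 2 × 7.29×10⁻⁵ × sin 51° = 1.13×10⁻⁴ s⁻¹
Pressure gradient: |∂P/∂n| = 1000 Pa / 285000 m = 3.51×10⁻³ Pa/m
Geostrophic speed: V_g = |∂P/∂n|/(fρ) = 3.51×10⁻³/(1.13×10⁻⁴ × 1.23) = 25.2 m/s
Around a high, pressure-gradient force acts outward with centrifugal, so Coriolis balances both:
fV = (1/ρ)|∂P/∂n| + V²/R  →  V² − fR·V + fR·V_g = 0
With fR = 1.13×10⁻⁴ × 1025×10³ m = 116 m/s:
V = [fR − √((fR)² − 4 fR V_g)]/2 = [116 − √(116² − 4×116×25.2)]/2 = 36.9 m/s
Supergeostrophic (V > V_g = 25.2 m/s), as expected around a high.
Converting: 36.9 m/s × 1.944 = 72 knots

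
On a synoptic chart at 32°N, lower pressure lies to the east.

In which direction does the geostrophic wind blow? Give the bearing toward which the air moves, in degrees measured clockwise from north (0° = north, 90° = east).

180°

The pressure-gradient force points toward the east (bearing 090°).
Geostrophic balance: in the Northern Hemisphere the Coriolis force deflects motion to the right, so the geostrophic wind blows 90° to the right of the pressure-gradient force (low pressure on the left).
Rotating 090° by 90° clockwise gives 180° — the wind blows toward the south.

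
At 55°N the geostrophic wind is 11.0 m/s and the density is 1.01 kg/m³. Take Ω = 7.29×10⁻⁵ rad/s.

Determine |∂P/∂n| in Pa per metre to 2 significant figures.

Coriolis parameter at 55°N:
f = 2Ω sin φ = 2 × 7.29×10⁻⁵ × sin 55° = 1.19×10⁻⁴ s⁻¹
Geostrophic balance rearranged: |∂P/∂n| = f ρ V_g
|∂P/∂n| = 1.19×10⁻⁴ × 1.01 × 11.0 = 1.33×10⁻³ Pa/m

1.3×10⁻³ Pa/m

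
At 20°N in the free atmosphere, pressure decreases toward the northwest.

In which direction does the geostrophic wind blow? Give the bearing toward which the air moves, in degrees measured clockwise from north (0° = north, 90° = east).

The pressure-gradient force points toward the northwest (bearing 315°).
Geostrophic balance: in the Northern Hemisphere the Coriolis force deflects motion to the right, so the geostrophic wind blows 90° to the right of the pressure-gradient force (low pressure on the left).
Rotating 315° by 90° clockwise gives 045° — the wind blows toward the northeast.

045°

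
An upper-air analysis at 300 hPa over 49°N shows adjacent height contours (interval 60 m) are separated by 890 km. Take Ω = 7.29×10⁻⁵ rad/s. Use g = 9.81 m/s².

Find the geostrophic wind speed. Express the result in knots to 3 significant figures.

11.7 knots

Coriolis parameter at 49°N:
f = 2Ω sin φ = 2 × 7.29×10⁻⁵ × sin 49° = 1.10×10⁻⁴ s⁻¹
Height gradient: |∂Z/∂n| = 60 m / 890000 m = 6.74×10⁻⁵
On a pressure surface, geostrophic balance gives V_g = (g/f)|∂Z/∂n|:
V_g = 9.81 × 6.74×10⁻⁵ / 1.10×10⁻⁴ = 6.01 m/s
Converting: 6.01 m/s × 1.944 = 11.7 knots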